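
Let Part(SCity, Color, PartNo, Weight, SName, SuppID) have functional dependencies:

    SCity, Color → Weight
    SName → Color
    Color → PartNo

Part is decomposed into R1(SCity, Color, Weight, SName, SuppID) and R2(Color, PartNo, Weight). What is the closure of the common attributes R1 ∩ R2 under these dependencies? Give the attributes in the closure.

R1 ∩ R2 = {Color, Weight}.
Color → PartNo applies, adding PartNo
Closure: {Color, PartNo, Weight}.

Color, PartNo, Weight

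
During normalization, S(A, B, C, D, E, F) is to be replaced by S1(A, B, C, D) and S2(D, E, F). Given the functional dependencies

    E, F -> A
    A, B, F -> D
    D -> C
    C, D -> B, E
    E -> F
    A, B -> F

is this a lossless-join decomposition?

Common attributes: S1 ∩ S2 = {D}.
Closure of {D}: D → C applies, adding C; C, D → B, E applies, adding B, E; E → F applies, adding F; E, F → A applies, adding A. So (D)⁺ = {A, B, C, D, E, F}.
This closure contains every attribute of S1, so S1 ∩ S2 → S1. The join is lossless.

Yes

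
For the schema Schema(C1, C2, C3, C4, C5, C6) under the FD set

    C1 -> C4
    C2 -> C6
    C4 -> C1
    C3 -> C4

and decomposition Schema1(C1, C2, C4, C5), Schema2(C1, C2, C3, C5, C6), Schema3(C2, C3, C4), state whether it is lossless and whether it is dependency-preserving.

lossless and dependency-preserving

Lossless test (chase): Rows 1 and 2 agree on C1; apply C1→C4 and equate their C4 entries. Rows 1 and 2 agree on C2; apply C2→C6 and equate their C6 entries. Rows 1 and 3 agree on C2; apply C2→C6 and equate their C6 entries. Rows 1 and 3 agree on C4; apply C4→C1 and equate their C1 entries. Row 2 is now all distinguished symbols — the join is lossless.
Dependency preservation: every FD's attributes lie within a single fragment, so each can be enforced locally — preserved.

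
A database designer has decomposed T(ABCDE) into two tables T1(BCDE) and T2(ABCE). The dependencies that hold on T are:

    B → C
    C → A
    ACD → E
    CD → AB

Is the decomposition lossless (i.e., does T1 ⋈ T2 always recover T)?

Common attributes: T1 ∩ T2 = {BCE}.
Closure of {BCE}: C → A applies, adding A. So (BCE)⁺ = {ABCE}.
This closure contains every attribute of T2, so T1 ∩ T2 → T2. The join is lossless.

Yes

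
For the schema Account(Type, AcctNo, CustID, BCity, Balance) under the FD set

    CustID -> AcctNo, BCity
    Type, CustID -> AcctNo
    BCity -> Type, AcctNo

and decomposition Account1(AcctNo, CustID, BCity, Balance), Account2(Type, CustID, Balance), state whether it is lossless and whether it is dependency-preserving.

lossless but not dependency-preserving

Lossless test: (CustID, Balance)⁺ = {Type, AcctNo, CustID, BCity, Balance}, which contains all of one fragment — lossless.
Dependency preservation: the restricted closure of {BCity} across the fragments never reaches {Type, AcctNo}, so BCity → Type, AcctNo cannot be enforced without a join — not preserved.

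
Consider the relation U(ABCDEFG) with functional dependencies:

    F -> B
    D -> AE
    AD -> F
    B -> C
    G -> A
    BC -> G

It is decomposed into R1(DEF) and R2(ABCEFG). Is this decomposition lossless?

Yes

Common attributes: R1 ∩ R2 = {EF}.
Closure of {EF}: F → B applies, adding B; B → C applies, adding C; BC → G applies, adding G; G → A applies, adding A. So (EF)⁺ = {ABCEFG}.
This closure contains every attribute of R2, so R1 ∩ R2 → R2. The join is lossless.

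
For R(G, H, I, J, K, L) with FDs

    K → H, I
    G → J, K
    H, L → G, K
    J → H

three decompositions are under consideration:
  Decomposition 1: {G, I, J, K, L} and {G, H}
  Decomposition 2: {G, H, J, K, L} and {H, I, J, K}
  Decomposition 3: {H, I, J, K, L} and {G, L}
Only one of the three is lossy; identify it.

Decomposition 3

Decomposition 1: common = {G}, closure = {G, H, I, J, K} → lossless.
Decomposition 2: common = {H, J, K}, closure = {H, I, J, K} → lossless.
Decomposition 3: common = {L}, closure = {L} → lossy.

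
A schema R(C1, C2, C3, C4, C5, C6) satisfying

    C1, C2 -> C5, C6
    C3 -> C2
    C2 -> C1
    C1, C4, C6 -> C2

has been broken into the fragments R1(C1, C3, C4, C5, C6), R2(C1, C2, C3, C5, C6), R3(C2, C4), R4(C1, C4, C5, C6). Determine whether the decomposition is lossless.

Chase test. Columns are C1, C2, C3, C4, C5, C6; row i has aⱼ where attribute j ∈ Ri, else bᵢⱼ.
Initial tableau (one row per fragment):
  row 1: a1 b12 a3 a4 a5 a6
  row 2: a1 a2 a3 b24 a5 a6
  row 3: b31 a2 b33 a4 b35 b36
  row 4: a1 b42 b43 a4 a5 a6
Rows 1 and 2 agree on C3; apply C3→C2 and equate their C2 entries.
Rows 1 and 3 agree on C2; apply C2→C1 and equate their C1 entries.
Rows 1 and 4 agree on C1, C4, C6; apply C1, C4, C6→C2 and equate their C2 entries.
Rows 1 and 3 agree on C1, C2; apply C1, C2→C5, C6 and equate their C5, C6 entries.
Row 1 is now all distinguished symbols — the join is lossless.

Yes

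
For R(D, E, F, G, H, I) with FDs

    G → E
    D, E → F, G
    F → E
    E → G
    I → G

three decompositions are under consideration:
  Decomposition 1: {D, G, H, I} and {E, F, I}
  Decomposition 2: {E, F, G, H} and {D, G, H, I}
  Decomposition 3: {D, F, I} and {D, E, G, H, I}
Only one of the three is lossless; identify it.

Decomposition 1: common = {I}, closure = {E, G, I} → lossy.
Decomposition 2: common = {G, H}, closure = {E, G, H} → lossy.
Decomposition 3: common = {D, I}, closure = {D, E, F, G, I} → lossless.

Decomposition 3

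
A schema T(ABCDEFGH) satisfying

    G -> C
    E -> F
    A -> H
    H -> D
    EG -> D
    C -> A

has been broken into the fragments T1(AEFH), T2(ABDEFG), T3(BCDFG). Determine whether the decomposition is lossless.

Yes

Chase test. Columns are ABCDEFGH; row i has aⱼ where attribute j ∈ Ti, else bᵢⱼ.
Initial tableau (one row per fragment):
  row 1: a1 b12 b13 b14 a5 a6 b17 a8
  row 2: a1 a2 b23 a4 a5 a6 a7 b28
  row 3: b31 a2 a3 a4 b35 a6 a7 b38
Rows 2 and 3 agree on G; apply G→C and equate their C entries.
Rows 1 and 2 agree on A; apply A→H and equate their H entries.
Rows 1 and 2 agree on H; apply H→D and equate their D entries.
Rows 2 and 3 agree on C; apply C→A and equate their A entries.
Rows 1 and 3 agree on A; apply A→H and equate their H entries.
Row 2 is now all distinguished symbols — the join is lossless.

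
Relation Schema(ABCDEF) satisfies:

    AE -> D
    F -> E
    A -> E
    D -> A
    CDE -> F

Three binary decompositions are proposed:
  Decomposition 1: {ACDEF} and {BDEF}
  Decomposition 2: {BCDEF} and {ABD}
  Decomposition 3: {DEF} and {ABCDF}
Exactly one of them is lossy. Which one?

Decomposition 1: common = {DEF}, closure = {ADEF} → lossy.
Decomposition 2: common = {BD}, closure = {ABDE} → lossless.
Decomposition 3: common = {DF}, closure = {ADEF} → lossless.

Decomposition 1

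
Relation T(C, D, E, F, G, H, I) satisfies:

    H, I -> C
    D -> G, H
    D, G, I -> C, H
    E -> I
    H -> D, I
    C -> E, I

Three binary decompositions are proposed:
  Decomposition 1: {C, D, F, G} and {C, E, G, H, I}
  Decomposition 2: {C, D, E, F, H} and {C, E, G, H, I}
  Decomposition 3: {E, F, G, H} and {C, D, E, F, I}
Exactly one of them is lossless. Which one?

Decomposition 2

Decomposition 1: common = {C, G}, closure = {C, E, G, I} → lossy.
Decomposition 2: common = {C, E, H}, closure = {C, D, E, G, H, I} → lossless.
Decomposition 3: common = {E, F}, closure = {E, F, I} → lossy.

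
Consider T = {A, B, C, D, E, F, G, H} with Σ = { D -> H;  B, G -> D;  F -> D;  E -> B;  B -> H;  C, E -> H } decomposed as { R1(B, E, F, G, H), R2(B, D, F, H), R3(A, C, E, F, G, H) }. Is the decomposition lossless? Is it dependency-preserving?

Lossless test (chase): Rows 1 and 2 agree on F; apply F→D and equate their D entries. Rows 1 and 3 agree on F; apply F→D and equate their D entries. Rows 1 and 3 agree on E; apply E→B and equate their B entries. Row 3 is now all distinguished symbols — the join is lossless.
Dependency preservation: the restricted closure of {B, G} across the fragments never reaches {D}, so B, G → D cannot be enforced without a join — not preserved.

lossless but not dependency-preserving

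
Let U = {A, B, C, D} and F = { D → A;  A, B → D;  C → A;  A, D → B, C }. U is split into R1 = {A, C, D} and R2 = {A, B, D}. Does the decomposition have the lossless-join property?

Yes

Common attributes: R1 ∩ R2 = {A, D}.
Closure of {A, D}: A, D → B, C applies, adding B, C. So (A, D)⁺ = {A, B, C, D}.
This closure contains every attribute of R1, so R1 ∩ R2 → R1. The join is lossless.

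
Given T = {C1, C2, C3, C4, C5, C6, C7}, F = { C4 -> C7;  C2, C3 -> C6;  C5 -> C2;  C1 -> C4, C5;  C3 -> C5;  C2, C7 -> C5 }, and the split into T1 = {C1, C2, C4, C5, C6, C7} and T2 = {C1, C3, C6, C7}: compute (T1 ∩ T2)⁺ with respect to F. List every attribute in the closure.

C1, C2, C4, C5, C6, C7

T1 ∩ T2 = {C1, C6, C7}.
C1 → C4, C5 applies, adding C4, C5
C5 → C2 applies, adding C2
Closure: {C1, C2, C4, C5, C6, C7}.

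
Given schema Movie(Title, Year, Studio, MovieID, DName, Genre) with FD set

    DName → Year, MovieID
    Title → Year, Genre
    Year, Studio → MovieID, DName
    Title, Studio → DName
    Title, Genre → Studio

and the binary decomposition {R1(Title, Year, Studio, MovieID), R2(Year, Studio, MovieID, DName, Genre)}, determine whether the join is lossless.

Common attributes: R1 ∩ R2 = {Year, Studio, MovieID}.
Closure of {Year, Studio, MovieID}: Year, Studio → MovieID, DName applies, adding DName. So (Year, Studio, MovieID)⁺ = {Year, Studio, MovieID, DName}.
The closure contains neither all of R1 = {Title, Year, Studio, MovieID} nor all of R2 = {Year, Studio, MovieID, DName, Genre}, so the common attributes are not a superkey of either fragment. The join is lossy.

No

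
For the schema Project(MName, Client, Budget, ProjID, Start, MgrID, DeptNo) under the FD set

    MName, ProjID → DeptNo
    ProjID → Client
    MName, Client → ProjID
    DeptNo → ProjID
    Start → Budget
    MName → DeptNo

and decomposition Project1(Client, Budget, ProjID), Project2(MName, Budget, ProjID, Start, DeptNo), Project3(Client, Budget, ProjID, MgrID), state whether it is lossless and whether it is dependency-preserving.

lossy but dependency-preserving

Lossless test (chase): Rows 1 and 2 agree on ProjID; apply ProjID→Client and equate their Client entries. No row becomes fully distinguished — the join is lossy.
Dependency preservation: MName, Client → ProjID is not contained in any single fragment, but the restricted closure of its left-hand side across the fragments still reaches the right-hand side; the remaining FDs each lie inside some fragment. All dependencies are preserved.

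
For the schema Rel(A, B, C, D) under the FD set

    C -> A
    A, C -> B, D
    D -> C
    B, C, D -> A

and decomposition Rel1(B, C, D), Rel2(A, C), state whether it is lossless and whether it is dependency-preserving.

Lossless test: (C)⁺ = {A, B, C, D}, which contains all of one fragment — lossless.
Dependency preservation: A, C → B, D; B, C, D → A are not contained in any single fragment, but the restricted closure of each left-hand side across the fragments still reaches the right-hand side; the remaining FDs each lie inside some fragment. All dependencies are preserved.

lossless and dependency-preserving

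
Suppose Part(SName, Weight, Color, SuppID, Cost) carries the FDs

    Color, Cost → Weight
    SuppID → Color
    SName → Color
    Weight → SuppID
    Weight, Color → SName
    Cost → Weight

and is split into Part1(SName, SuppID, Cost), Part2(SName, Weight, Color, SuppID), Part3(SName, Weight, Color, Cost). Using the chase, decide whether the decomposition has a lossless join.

Chase test. Columns are SName, Weight, Color, SuppID, Cost; row i has aⱼ where attribute j ∈ Parti, else bᵢⱼ.
Initial tableau (one row per fragment):
  row 1: a1 b12 b13 a4 a5
  row 2: a1 a2 a3 a4 b25
  row 3: a1 a2 a3 b34 a5
Rows 1 and 2 agree on SuppID; apply SuppID→Color and equate their Color entries.
Rows 2 and 3 agree on Weight; apply Weight→SuppID and equate their SuppID entries.
Rows 1 and 3 agree on Cost; apply Cost→Weight and equate their Weight entries.
Row 1 is now all distinguished symbols — the join is lossless.

Yes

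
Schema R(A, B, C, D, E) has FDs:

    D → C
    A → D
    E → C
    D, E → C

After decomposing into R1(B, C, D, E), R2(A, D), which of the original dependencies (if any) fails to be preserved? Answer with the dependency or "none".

none

D → C lies within R1.
A → D lies within R2.
E → C lies within R1.
D, E → C lies within R1.
Every dependency is enforceable on the fragments, so the decomposition is dependency-preserving.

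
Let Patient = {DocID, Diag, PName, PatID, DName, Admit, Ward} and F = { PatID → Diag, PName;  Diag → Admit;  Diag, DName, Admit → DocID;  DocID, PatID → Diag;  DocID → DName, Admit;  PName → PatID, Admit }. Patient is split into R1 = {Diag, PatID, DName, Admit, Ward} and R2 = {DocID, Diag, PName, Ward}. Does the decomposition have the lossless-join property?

No

Common attributes: R1 ∩ R2 = {Diag, Ward}.
Closure of {Diag, Ward}: Diag → Admit applies, adding Admit. So (Diag, Ward)⁺ = {Diag, Admit, Ward}.
The closure contains neither all of R1 = {Diag, PatID, DName, Admit, Ward} nor all of R2 = {DocID, Diag, PName, Ward}, so the common attributes are not a superkey of either fragment. The join is lossy.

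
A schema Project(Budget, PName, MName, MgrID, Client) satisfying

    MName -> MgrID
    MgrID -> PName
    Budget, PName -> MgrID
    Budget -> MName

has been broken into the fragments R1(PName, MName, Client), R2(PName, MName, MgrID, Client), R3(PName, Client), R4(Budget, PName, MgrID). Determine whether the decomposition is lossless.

No

Chase test. Columns are Budget, PName, MName, MgrID, Client; row i has aⱼ where attribute j ∈ Ri, else bᵢⱼ.
Initial tableau (one row per fragment):
  row 1: b11 a2 a3 b14 a5
  row 2: b21 a2 a3 a4 a5
  row 3: b31 a2 b33 b34 a5
  row 4: a1 a2 b43 a4 b45
Rows 1 and 2 agree on MName; apply MName→MgrID and equate their MgrID entries.
No row becomes fully distinguished — the join is lossy.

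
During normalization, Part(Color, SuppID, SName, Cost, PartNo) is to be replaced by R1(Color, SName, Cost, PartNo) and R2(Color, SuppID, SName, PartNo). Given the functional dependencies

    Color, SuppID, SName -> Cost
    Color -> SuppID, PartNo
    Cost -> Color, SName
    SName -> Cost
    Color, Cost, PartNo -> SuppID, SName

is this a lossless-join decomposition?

Common attributes: R1 ∩ R2 = {Color, SName, PartNo}.
Closure of {Color, SName, PartNo}: Color → SuppID, PartNo applies, adding SuppID; SName → Cost applies, adding Cost. So (Color, SName, PartNo)⁺ = {Color, SuppID, SName, Cost, PartNo}.
This closure contains every attribute of R1, so R1 ∩ R2 → R1. The join is lossless.

Yes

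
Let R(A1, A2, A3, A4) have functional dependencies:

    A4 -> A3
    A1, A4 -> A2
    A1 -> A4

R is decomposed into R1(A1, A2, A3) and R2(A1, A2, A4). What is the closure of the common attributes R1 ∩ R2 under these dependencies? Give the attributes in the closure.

R1 ∩ R2 = {A1, A2}.
A1 → A4 applies, adding A4
A4 → A3 applies, adding A3
Closure: {A1, A2, A3, A4}.

A1, A2, A3, A4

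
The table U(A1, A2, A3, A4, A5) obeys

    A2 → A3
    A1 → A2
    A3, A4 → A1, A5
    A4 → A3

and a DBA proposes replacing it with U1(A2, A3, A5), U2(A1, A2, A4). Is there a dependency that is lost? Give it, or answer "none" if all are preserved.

A3, A4 → A1, A5

Check A3, A4 → A1, A5: no single fragment contains all of {A1, A3, A4, A5}, and the restricted closure of {A3, A4} across the fragments never reaches {A1, A5}.
A2 → A3 is preserved.
A1 → A2 is preserved.
A4 → A3 is preserved.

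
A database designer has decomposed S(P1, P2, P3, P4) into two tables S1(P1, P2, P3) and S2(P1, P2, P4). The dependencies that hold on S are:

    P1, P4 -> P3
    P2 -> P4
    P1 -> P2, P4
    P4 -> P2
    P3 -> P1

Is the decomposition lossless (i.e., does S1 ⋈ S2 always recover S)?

Yes

Common attributes: S1 ∩ S2 = {P1, P2}.
Closure of {P1, P2}: P2 → P4 applies, adding P4; P1, P4 → P3 applies, adding P3. So (P1, P2)⁺ = {P1, P2, P3, P4}.
This closure contains every attribute of S1, so S1 ∩ S2 → S1. The join is lossless.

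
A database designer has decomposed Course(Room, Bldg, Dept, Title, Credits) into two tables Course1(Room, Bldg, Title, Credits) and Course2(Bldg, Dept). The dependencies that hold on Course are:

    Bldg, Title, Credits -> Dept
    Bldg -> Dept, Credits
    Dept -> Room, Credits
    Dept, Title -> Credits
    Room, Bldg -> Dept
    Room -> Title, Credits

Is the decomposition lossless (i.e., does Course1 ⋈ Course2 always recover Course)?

Yes

Common attributes: Course1 ∩ Course2 = {Bldg}.
Closure of {Bldg}: Bldg → Dept, Credits applies, adding Dept, Credits; Dept → Room, Credits applies, adding Room; Room → Title, Credits applies, adding Title. So (Bldg)⁺ = {Room, Bldg, Dept, Title, Credits}.
This closure contains every attribute of Course1, so Course1 ∩ Course2 → Course1. The join is lossless.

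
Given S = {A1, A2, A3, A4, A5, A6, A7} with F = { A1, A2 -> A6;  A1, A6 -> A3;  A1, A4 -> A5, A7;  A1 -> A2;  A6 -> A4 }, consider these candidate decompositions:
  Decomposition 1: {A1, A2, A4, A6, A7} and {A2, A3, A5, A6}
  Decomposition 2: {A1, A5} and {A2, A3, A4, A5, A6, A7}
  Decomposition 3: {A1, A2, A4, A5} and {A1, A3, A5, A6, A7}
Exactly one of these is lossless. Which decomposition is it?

Decomposition 1: common = {A2, A6}, closure = {A2, A4, A6} → lossy.
Decomposition 2: common = {A5}, closure = {A5} → lossy.
Decomposition 3: common = {A1, A5}, closure = {A1, A2, A3, A4, A5, A6, A7} → lossless.

Decomposition 3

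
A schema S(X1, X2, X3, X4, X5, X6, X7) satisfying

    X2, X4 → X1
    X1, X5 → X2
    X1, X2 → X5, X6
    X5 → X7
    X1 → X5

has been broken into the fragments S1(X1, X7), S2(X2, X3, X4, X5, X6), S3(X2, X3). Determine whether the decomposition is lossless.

No

Chase test. Columns are X1, X2, X3, X4, X5, X6, X7; row i has aⱼ where attribute j ∈ Si, else bᵢⱼ.
Initial tableau (one row per fragment):
  row 1: a1 b12 b13 b14 b15 b16 a7
  row 2: b21 a2 a3 a4 a5 a6 b27
  row 3: b31 a2 a3 b34 b35 b36 b37
No row becomes fully distinguished — the join is lossy.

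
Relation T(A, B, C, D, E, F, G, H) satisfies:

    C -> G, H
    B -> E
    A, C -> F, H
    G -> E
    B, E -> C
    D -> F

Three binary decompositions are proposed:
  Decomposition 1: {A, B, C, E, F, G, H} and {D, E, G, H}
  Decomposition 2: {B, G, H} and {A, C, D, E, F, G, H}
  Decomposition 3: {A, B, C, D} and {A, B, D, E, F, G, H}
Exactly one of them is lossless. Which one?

Decomposition 1: common = {E, G, H}, closure = {E, G, H} → lossy.
Decomposition 2: common = {G, H}, closure = {E, G, H} → lossy.
Decomposition 3: common = {A, B, D}, closure = {A, B, C, D, E, F, G, H} → lossless.

Decomposition 3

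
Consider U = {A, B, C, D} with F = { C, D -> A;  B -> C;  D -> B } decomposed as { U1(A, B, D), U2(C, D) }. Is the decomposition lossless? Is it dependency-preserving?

lossless but not dependency-preserving

Lossless test: (D)⁺ = {A, B, C, D}, which contains all of one fragment — lossless.
Dependency preservation: the restricted closure of {B} across the fragments never reaches {C}, so B → C cannot be enforced without a join — not preserved.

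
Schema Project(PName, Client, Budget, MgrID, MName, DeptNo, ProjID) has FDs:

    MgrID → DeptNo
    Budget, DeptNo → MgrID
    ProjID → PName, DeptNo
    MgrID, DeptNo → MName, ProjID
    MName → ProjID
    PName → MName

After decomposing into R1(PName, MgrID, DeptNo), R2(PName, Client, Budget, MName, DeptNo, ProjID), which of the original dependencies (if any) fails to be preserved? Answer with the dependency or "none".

Budget, DeptNo → MgrID

Check Budget, DeptNo → MgrID: no single fragment contains all of {Budget, MgrID, DeptNo}, and the restricted closure of {Budget, DeptNo} across the fragments never reaches {MgrID}.
MgrID → DeptNo is preserved.
ProjID → PName, DeptNo is preserved.
MgrID, DeptNo → MName, ProjID is preserved.
MName → ProjID is preserved.
PName → MName is preserved.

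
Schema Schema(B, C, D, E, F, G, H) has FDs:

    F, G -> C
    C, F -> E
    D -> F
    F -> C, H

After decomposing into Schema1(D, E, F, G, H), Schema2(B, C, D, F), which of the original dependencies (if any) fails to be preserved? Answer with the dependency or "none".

none

F, G → C: restricted closure across fragments reaches C.
C, F → E: restricted closure across fragments reaches E.
D → F lies within Schema1.
F → C, H: restricted closure across fragments reaches C, H.
Every dependency is enforceable on the fragments, so the decomposition is dependency-preserving.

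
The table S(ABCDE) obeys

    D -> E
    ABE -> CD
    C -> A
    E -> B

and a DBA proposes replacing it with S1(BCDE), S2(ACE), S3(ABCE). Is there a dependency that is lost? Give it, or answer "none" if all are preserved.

none

D → E lies within S1.
ABE → CD: restricted closure across fragments reaches CD.
C → A lies within S2.
E → B lies within S1.
Every dependency is enforceable on the fragments, so the decomposition is dependency-preserving.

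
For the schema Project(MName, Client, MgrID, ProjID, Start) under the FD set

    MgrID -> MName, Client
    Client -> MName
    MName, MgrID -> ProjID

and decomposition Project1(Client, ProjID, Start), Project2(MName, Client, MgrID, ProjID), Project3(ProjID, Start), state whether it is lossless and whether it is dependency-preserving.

lossy but dependency-preserving

Lossless test (chase): Rows 1 and 2 agree on Client; apply Client→MName and equate their MName entries. No row becomes fully distinguished — the join is lossy.
Dependency preservation: every FD's attributes lie within a single fragment, so each can be enforced locally — preserved.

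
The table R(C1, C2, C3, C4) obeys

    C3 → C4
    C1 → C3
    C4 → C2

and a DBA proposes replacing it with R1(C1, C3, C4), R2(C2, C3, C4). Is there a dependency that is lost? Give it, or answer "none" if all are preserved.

C3 → C4 lies within R1.
C1 → C3 lies within R1.
C4 → C2 lies within R2.
Every dependency is enforceable on the fragments, so the decomposition is dependency-preserving.

none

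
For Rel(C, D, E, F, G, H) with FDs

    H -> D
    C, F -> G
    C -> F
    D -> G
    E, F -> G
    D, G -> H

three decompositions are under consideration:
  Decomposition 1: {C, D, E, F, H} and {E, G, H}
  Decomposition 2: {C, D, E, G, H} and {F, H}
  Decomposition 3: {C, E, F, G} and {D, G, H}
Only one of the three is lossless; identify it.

Decomposition 1

Decomposition 1: common = {E, H}, closure = {D, E, G, H} → lossless.
Decomposition 2: common = {H}, closure = {D, G, H} → lossy.
Decomposition 3: common = {G}, closure = {G} → lossy.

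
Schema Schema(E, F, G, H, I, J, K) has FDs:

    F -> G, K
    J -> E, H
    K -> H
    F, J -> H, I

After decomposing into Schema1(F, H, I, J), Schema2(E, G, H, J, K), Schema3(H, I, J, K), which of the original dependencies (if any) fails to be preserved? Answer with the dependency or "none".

F -> G, K

Check F → G, K: no single fragment contains all of {F, G, K}, and the restricted closure of {F} across the fragments never reaches {G, K}.
J → E, H is preserved.
K → H is preserved.
F, J → H, I is preserved.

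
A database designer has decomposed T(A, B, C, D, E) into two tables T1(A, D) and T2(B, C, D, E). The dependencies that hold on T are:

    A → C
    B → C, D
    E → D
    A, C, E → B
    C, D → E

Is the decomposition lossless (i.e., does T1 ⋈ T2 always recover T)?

Common attributes: T1 ∩ T2 = {D}.
No dependency enlarges {D}, so (D)⁺ = {D}.
The closure contains neither all of T1 = {A, D} nor all of T2 = {B, C, D, E}, so the common attributes are not a superkey of either fragment. The join is lossy.

No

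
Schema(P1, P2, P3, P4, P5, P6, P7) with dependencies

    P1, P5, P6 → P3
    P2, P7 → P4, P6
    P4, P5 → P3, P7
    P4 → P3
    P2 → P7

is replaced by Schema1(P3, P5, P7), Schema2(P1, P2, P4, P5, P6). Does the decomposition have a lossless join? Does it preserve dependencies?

lossy and not dependency-preserving

Lossless test: (P5)⁺ = {P5}, which is a superkey of neither fragment — lossy.
Dependency preservation: the restricted closure of {P1, P5, P6} across the fragments never reaches {P3}, so P1, P5, P6 → P3 cannot be enforced without a join — not preserved.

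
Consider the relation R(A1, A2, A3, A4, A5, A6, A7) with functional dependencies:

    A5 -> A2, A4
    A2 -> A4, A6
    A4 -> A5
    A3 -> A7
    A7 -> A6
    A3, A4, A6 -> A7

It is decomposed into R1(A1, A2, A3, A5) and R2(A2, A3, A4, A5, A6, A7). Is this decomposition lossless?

Common attributes: R1 ∩ R2 = {A2, A3, A5}.
Closure of {A2, A3, A5}: A5 → A2, A4 applies, adding A4; A2 → A4, A6 applies, adding A6; A3 → A7 applies, adding A7. So (A2, A3, A5)⁺ = {A2, A3, A4, A5, A6, A7}.
This closure contains every attribute of R2, so R1 ∩ R2 → R2. The join is lossless.

Yes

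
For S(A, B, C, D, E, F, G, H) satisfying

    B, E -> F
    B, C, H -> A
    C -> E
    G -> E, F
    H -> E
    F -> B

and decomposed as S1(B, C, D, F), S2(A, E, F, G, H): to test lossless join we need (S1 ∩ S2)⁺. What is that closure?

S1 ∩ S2 = {F}.
F → B applies, adding B
Closure: {B, F}.

B, F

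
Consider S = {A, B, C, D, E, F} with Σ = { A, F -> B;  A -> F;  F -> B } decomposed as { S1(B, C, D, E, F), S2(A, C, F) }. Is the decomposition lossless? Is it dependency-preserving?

lossy but dependency-preserving

Lossless test: (C, F)⁺ = {B, C, F}, which is a superkey of neither fragment — lossy.
Dependency preservation: A, F → B is not contained in any single fragment, but the restricted closure of its left-hand side across the fragments still reaches the right-hand side; the remaining FDs each lie inside some fragment. All dependencies are preserved.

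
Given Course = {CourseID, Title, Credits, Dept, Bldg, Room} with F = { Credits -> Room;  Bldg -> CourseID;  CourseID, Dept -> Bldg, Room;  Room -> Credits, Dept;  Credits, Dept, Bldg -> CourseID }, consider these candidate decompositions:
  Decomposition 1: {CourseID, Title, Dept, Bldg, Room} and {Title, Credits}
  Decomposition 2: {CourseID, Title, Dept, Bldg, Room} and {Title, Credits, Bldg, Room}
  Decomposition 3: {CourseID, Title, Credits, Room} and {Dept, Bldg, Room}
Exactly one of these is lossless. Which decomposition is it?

Decomposition 1: common = {Title}, closure = {Title} → lossy.
Decomposition 2: common = {Title, Bldg, Room}, closure = {CourseID, Title, Credits, Dept, Bldg, Room} → lossless.
Decomposition 3: common = {Room}, closure = {Credits, Dept, Room} → lossy.

Decomposition 2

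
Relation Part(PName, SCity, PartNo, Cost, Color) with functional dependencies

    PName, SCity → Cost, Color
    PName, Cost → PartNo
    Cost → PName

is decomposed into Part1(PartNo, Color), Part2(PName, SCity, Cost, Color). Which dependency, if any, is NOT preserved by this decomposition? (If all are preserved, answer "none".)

Check PName, Cost → PartNo: no single fragment contains all of {PName, PartNo, Cost}, and the restricted closure of {PName, Cost} across the fragments never reaches {PartNo}.
PName, SCity → Cost, Color is preserved.
Cost → PName is preserved.

PName, Cost → PartNo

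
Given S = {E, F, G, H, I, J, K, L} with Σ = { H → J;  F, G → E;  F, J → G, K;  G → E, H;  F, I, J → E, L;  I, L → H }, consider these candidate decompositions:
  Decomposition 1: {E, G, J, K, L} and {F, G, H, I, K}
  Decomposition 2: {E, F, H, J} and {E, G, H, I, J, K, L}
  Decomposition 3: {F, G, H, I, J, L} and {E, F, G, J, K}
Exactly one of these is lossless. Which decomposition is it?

Decomposition 3

Decomposition 1: common = {G, K}, closure = {E, G, H, J, K} → lossy.
Decomposition 2: common = {E, H, J}, closure = {E, H, J} → lossy.
Decomposition 3: common = {F, G, J}, closure = {E, F, G, H, J, K} → lossless.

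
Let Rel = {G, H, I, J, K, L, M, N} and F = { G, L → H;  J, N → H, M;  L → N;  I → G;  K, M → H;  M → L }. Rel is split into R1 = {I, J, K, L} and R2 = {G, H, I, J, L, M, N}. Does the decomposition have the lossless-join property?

Common attributes: R1 ∩ R2 = {I, J, L}.
Closure of {I, J, L}: L → N applies, adding N; I → G applies, adding G; G, L → H applies, adding H; J, N → H, M applies, adding M. So (I, J, L)⁺ = {G, H, I, J, L, M, N}.
This closure contains every attribute of R2, so R1 ∩ R2 → R2. The join is lossless.

Yes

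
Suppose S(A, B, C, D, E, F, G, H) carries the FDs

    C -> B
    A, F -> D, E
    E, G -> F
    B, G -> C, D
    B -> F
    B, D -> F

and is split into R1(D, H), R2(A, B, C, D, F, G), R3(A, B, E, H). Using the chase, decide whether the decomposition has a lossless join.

Chase test. Columns are A, B, C, D, E, F, G, H; row i has aⱼ where attribute j ∈ Ri, else bᵢⱼ.
Initial tableau (one row per fragment):
  row 1: b11 b12 b13 a4 b15 b16 b17 a8
  row 2: a1 a2 a3 a4 b25 a6 a7 b28
  row 3: a1 a2 b33 b34 a5 b36 b37 a8
Rows 2 and 3 agree on B; apply B→F and equate their F entries.
Rows 2 and 3 agree on A, F; apply A, F→D, E and equate their D, E entries.
No row becomes fully distinguished — the join is lossy.

No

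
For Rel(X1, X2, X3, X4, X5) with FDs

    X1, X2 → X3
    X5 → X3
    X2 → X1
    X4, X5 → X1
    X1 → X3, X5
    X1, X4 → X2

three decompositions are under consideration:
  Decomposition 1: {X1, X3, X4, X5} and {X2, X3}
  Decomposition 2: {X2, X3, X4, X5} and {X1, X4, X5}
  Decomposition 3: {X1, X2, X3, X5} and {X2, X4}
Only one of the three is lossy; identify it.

Decomposition 1

Decomposition 1: common = {X3}, closure = {X3} → lossy.
Decomposition 2: common = {X4, X5}, closure = {X1, X2, X3, X4, X5} → lossless.
Decomposition 3: common = {X2}, closure = {X1, X2, X3, X5} → lossless.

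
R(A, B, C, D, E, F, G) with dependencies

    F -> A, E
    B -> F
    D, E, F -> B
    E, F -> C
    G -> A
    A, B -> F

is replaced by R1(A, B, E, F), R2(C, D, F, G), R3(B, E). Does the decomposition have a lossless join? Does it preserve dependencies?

Lossless test (chase): Rows 1 and 2 agree on F; apply F→A, E and equate their A, E entries. Rows 1 and 3 agree on B; apply B→F and equate their F entries. Rows 1 and 2 agree on E, F; apply E, F→C and equate their C entries. Rows 1 and 3 agree on E, F; apply E, F→C and equate their C entries. Rows 1 and 3 agree on F; apply F→A, E and equate their A, E entries. No row becomes fully distinguished — the join is lossy.
Dependency preservation: the restricted closure of {D, E, F} across the fragments never reaches {B}, so D, E, F → B cannot be enforced without a join — not preserved.

lossy and not dependency-preserving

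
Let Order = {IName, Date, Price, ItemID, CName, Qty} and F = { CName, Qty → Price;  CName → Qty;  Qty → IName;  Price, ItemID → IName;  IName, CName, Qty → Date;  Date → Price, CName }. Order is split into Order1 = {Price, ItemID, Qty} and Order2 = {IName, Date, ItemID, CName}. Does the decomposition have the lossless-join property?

Common attributes: Order1 ∩ Order2 = {ItemID}.
No dependency enlarges {ItemID}, so (ItemID)⁺ = {ItemID}.
The closure contains neither all of Order1 = {Price, ItemID, Qty} nor all of Order2 = {IName, Date, ItemID, CName}, so the common attributes are not a superkey of either fragment. The join is lossy.

No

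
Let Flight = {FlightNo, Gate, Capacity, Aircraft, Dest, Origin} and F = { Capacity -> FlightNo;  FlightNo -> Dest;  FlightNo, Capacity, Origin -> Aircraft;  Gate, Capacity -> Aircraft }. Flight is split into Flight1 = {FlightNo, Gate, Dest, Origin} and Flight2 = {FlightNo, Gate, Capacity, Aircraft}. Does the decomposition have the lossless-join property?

No

Common attributes: Flight1 ∩ Flight2 = {FlightNo, Gate}.
Closure of {FlightNo, Gate}: FlightNo → Dest applies, adding Dest. So (FlightNo, Gate)⁺ = {FlightNo, Gate, Dest}.
The closure contains neither all of Flight1 = {FlightNo, Gate, Dest, Origin} nor all of Flight2 = {FlightNo, Gate, Capacity, Aircraft}, so the common attributes are not a superkey of either fragment. The join is lossy.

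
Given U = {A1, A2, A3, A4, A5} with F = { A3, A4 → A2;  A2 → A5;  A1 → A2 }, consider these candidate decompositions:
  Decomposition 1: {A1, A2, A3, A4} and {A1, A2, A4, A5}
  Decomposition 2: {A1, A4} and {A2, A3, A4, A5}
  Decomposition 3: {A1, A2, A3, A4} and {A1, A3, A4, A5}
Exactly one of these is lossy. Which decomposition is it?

Decomposition 1: common = {A1, A2, A4}, closure = {A1, A2, A4, A5} → lossless.
Decomposition 2: common = {A4}, closure = {A4} → lossy.
Decomposition 3: common = {A1, A3, A4}, closure = {A1, A2, A3, A4, A5} → lossless.

Decomposition 2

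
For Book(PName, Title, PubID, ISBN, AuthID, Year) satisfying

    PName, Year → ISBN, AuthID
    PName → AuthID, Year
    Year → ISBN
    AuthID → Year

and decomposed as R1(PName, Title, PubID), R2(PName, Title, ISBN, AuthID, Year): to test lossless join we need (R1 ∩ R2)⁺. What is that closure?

PName, Title, ISBN, AuthID, Year

R1 ∩ R2 = {PName, Title}.
PName → AuthID, Year applies, adding AuthID, Year
Year → ISBN applies, adding ISBN
Closure: {PName, Title, ISBN, AuthID, Year}.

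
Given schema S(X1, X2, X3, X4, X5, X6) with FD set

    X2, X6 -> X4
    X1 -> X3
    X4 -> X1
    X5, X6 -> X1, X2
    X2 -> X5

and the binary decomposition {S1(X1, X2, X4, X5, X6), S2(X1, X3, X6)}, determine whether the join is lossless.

Yes

Common attributes: S1 ∩ S2 = {X1, X6}.
Closure of {X1, X6}: X1 → X3 applies, adding X3. So (X1, X6)⁺ = {X1, X3, X6}.
This closure contains every attribute of S2, so S1 ∩ S2 → S2. The join is lossless.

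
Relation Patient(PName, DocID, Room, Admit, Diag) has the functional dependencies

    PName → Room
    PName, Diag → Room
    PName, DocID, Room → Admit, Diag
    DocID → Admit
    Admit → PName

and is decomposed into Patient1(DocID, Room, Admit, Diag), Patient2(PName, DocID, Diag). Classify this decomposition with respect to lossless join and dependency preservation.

Lossless test: (DocID, Diag)⁺ = {PName, DocID, Room, Admit, Diag}, which contains all of one fragment — lossless.
Dependency preservation: the restricted closure of {PName} across the fragments never reaches {Room}, so PName → Room cannot be enforced without a join — not preserved.

lossless but not dependency-preserving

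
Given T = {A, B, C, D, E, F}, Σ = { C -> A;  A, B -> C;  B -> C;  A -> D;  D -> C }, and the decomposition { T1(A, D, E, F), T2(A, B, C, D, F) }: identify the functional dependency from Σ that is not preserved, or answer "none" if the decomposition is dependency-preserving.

C → A lies within T2.
A, B → C lies within T2.
B → C lies within T2.
A → D lies within T1.
D → C lies within T2.
Every dependency is enforceable on the fragments, so the decomposition is dependency-preserving.

none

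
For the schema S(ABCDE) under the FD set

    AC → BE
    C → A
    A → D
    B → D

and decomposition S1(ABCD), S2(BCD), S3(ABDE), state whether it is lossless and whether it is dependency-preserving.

Lossless test (chase): Rows 1 and 2 agree on C; apply C→A and equate their A entries. Rows 1 and 2 agree on AC; apply AC→BE and equate their BE entries. No row becomes fully distinguished — the join is lossy.
Dependency preservation: the restricted closure of {AC} across the fragments never reaches {BE}, so AC → BE cannot be enforced without a join — not preserved.

lossy and not dependency-preserving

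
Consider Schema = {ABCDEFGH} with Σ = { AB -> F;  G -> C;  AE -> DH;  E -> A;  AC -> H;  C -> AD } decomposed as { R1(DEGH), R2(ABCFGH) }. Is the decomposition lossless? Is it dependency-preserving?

Lossless test: (GH)⁺ = {ACDGH}, which is a superkey of neither fragment — lossy.
Dependency preservation: the restricted closure of {E} across the fragments never reaches {A}, so E → A cannot be enforced without a join — not preserved.

lossy and not dependency-preserving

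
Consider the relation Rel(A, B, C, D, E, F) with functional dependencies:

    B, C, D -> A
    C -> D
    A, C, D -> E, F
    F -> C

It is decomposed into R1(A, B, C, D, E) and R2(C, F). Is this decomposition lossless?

Common attributes: R1 ∩ R2 = {C}.
Closure of {C}: C → D applies, adding D. So (C)⁺ = {C, D}.
The closure contains neither all of R1 = {A, B, C, D, E} nor all of R2 = {C, F}, so the common attributes are not a superkey of either fragment. The join is lossy.

No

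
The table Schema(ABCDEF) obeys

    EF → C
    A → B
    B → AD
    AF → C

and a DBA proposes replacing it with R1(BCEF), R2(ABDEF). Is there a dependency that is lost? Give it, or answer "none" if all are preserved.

none

EF → C lies within R1.
A → B lies within R2.
B → AD lies within R2.
AF → C: restricted closure across fragments reaches C.
Every dependency is enforceable on the fragments, so the decomposition is dependency-preserving.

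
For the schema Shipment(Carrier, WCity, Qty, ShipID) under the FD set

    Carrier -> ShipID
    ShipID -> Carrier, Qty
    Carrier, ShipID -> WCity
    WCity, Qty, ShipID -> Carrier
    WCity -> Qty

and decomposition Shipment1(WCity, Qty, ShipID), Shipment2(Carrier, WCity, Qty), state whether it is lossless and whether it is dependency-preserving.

lossy and not dependency-preserving

Lossless test: (WCity, Qty)⁺ = {WCity, Qty}, which is a superkey of neither fragment — lossy.
Dependency preservation: the restricted closure of {Carrier} across the fragments never reaches {ShipID}, so Carrier → ShipID cannot be enforced without a join — not preserved.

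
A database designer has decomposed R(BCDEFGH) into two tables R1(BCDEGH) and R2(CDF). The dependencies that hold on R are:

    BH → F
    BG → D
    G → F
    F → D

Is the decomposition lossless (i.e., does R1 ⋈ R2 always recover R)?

No

Common attributes: R1 ∩ R2 = {CD}.
No dependency enlarges {CD}, so (CD)⁺ = {CD}.
The closure contains neither all of R1 = {BCDEGH} nor all of R2 = {CDF}, so the common attributes are not a superkey of either fragment. The join is lossy.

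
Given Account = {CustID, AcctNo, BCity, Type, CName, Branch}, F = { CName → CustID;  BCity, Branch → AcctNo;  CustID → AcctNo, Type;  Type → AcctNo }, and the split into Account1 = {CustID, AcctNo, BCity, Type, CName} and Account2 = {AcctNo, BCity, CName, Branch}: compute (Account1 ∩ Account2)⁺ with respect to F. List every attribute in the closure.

CustID, AcctNo, BCity, Type, CName

Account1 ∩ Account2 = {AcctNo, BCity, CName}.
CName → CustID applies, adding CustID
CustID → AcctNo, Type applies, adding Type
Closure: {CustID, AcctNo, BCity, Type, CName}.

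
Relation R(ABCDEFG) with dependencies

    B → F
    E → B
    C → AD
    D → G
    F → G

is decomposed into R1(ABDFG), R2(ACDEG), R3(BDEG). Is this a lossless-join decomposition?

Chase test. Columns are ABCDEFG; row i has aⱼ where attribute j ∈ Ri, else bᵢⱼ.
Initial tableau (one row per fragment):
  row 1: a1 a2 b13 a4 b15 a6 a7
  row 2: a1 b22 a3 a4 a5 b26 a7
  row 3: b31 a2 b33 a4 a5 b36 a7
Rows 1 and 3 agree on B; apply B→F and equate their F entries.
Rows 2 and 3 agree on E; apply E→B and equate their B entries.
Rows 1 and 2 agree on B; apply B→F and equate their F entries.
Row 2 is now all distinguished symbols — the join is lossless.

Yes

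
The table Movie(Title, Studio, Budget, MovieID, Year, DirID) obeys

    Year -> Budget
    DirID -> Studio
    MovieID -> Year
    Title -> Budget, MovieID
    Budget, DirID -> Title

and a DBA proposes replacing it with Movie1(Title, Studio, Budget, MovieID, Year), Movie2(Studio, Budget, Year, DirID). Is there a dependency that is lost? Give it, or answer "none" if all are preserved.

Budget, DirID -> Title

Check Budget, DirID → Title: no single fragment contains all of {Title, Budget, DirID}, and the restricted closure of {Budget, DirID} across the fragments never reaches {Title}.
Year → Budget is preserved.
DirID → Studio is preserved.
MovieID → Year is preserved.
Title → Budget, MovieID is preserved.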